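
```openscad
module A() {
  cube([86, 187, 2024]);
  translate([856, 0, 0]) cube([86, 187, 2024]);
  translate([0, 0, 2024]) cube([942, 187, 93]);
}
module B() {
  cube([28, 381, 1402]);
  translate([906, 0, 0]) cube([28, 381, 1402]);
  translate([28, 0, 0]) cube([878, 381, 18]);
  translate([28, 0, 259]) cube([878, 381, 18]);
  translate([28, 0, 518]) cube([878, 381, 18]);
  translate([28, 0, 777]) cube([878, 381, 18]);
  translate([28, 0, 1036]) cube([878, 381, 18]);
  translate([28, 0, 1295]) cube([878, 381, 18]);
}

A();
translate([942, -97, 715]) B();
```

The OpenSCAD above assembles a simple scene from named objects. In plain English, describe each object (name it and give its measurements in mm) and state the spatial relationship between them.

A is a door frame. The clear opening is 770 mm wide and 2024 mm high. Two 86 mm wide jambs, 187 mm deep, stand either side of the opening from the floor to the top of the opening. A 93 mm thick head sits across the top of both jambs, spanning the full outside width of the frame.

B is an open bookshelf. Two side panels, each 28 mm thick, 381 mm deep and 1402 mm tall, stand 934 mm apart (outside-to-outside). Between them sit 6 shelves, each 18 mm thick and 381 mm deep, spanning the full gap between the sides. The bottom shelf rests on the floor (its underside at z = 0) and the clear gap between one shelf's top and the next shelf's underside is 241 mm.

The bookshelf is beside the door frame with their tops flush at z = 2117.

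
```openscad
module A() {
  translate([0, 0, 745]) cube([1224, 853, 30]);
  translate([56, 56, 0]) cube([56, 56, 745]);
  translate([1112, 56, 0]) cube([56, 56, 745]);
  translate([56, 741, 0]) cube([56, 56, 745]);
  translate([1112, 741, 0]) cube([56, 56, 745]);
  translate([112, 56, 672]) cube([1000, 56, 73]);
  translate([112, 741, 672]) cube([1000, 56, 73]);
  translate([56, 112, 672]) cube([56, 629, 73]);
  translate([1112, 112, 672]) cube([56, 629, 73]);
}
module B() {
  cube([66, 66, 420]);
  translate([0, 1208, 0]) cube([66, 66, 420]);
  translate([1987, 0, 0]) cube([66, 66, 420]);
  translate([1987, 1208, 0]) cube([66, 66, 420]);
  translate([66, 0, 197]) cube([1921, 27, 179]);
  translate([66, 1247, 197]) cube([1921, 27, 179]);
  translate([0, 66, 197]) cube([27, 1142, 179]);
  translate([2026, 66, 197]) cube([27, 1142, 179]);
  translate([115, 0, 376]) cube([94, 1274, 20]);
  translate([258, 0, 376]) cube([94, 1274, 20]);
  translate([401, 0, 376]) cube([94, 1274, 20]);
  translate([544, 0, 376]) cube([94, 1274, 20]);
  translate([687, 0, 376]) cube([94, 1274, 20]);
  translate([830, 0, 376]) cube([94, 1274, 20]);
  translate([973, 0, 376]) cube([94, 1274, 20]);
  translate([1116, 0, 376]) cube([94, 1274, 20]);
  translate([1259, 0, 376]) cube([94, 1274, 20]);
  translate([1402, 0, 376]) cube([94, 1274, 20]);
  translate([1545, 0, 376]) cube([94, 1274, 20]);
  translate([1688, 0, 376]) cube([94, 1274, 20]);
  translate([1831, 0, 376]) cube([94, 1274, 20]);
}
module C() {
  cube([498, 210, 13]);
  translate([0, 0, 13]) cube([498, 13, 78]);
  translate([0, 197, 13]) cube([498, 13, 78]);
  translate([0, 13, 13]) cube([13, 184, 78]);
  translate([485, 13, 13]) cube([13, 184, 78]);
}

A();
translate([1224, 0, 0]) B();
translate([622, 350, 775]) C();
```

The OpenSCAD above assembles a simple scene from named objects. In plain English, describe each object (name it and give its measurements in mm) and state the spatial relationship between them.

A is a rectangular dining table. The top is 1224×853×30 mm with its upper surface at z = 775 mm. It stands on four 56×56 mm square legs, each inset 56 mm from the nearest pair of top edges, running from the floor to the underside of the top. Four apron rails, 56 mm thick and 73 mm tall, run between adjacent legs with their top edges flush with the underside of the top and their outer faces flush with the legs' outer faces.

B is a bed frame 2053 mm long (x) by 1274 mm wide (y). Four 66×66 mm corner posts, 420 mm tall, at the corners of the footprint. Four rails of 27 mm thickness and 179 mm height run between adjacent posts with their undersides at z = 197 mm, their outer faces flush with the outside of the frame (the two x-running rails run between the posts' inner faces; the two y-running rails run between the posts' inner faces). 13 slats, each 94 mm wide (x) and 20 mm thick, lie across the top of the two x-running rails, running the full 1274 mm width of the frame in y; the slats are evenly spaced along x between the inner faces of the end posts with equal gaps (rounded down to the nearest mm) at the −x end and between each pair — any rounding remainder accumulates at the +x end.

C is an open-topped rectangular box: outside dimensions 498×210×91 mm, with a uniform wall and base thickness of 13 mm. The base is a full 498×210 slab on the floor; four walls sit on top of the base. The front and back walls (the −y and +y sides) span the full width; the two side walls fit between them.

The bed frame is against the table's +x side, with their −y faces flush. The open box is on top of the table.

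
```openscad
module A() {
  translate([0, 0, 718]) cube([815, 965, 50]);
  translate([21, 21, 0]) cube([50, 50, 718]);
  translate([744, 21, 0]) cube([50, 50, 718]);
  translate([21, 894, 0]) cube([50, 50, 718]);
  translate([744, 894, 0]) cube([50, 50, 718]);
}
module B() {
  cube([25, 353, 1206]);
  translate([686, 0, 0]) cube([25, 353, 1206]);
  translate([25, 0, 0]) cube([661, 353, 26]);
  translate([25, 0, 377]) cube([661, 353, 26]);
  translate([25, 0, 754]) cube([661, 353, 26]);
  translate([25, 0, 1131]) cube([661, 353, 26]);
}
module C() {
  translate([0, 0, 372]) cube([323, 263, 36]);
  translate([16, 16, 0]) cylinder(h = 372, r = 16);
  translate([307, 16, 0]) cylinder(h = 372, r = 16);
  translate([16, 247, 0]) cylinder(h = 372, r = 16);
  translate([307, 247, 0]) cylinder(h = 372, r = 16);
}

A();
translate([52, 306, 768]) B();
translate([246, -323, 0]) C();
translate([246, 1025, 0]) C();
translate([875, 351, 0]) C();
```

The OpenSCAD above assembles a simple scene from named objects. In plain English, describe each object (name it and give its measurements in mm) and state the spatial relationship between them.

A is a table: top 815 mm (x) × 965 mm (y), 50 mm thick, upper face at z = 768 mm, on four 50×50 mm square legs, each inset 21 mm from the nearest pair of top edges, running from z = 0 to the bottom of the top.

B is a bookshelf 711 mm wide overall, 353 mm deep and 1206 mm tall. The two sides are 25 mm thick vertical panels. 4 horizontal shelves of 26 mm thickness span between the inner faces of the sides; the lowest shelf sits on the floor and shelves are stacked with a clear vertical gap of 351 mm between each pair.

C is a four-legged stool. The seat is 323×263 mm, 36 mm thick, top at z = 408 mm. It stands on four round legs, each 32 mm in diameter, from z = 0 to the seat underside, each leg's axis is inset half a diameter from the nearest pair of seat edges (so the leg's bounding box is flush with the corner).

The bookshelf is on top of the table, centred. Three stools sit around the table at the −y, +y, +x sides.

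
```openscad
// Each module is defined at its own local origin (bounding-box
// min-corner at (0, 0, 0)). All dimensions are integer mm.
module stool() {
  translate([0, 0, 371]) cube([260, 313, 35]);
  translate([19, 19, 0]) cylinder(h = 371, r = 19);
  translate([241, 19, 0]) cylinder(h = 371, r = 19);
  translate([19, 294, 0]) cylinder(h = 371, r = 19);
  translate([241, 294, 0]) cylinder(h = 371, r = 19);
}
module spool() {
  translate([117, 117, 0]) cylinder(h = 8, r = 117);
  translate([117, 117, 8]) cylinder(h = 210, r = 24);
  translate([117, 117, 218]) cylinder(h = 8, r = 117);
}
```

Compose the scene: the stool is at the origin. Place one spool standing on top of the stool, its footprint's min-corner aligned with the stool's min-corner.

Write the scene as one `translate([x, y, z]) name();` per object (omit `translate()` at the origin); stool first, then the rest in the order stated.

stool();
translate([0, 0, 406]) spool();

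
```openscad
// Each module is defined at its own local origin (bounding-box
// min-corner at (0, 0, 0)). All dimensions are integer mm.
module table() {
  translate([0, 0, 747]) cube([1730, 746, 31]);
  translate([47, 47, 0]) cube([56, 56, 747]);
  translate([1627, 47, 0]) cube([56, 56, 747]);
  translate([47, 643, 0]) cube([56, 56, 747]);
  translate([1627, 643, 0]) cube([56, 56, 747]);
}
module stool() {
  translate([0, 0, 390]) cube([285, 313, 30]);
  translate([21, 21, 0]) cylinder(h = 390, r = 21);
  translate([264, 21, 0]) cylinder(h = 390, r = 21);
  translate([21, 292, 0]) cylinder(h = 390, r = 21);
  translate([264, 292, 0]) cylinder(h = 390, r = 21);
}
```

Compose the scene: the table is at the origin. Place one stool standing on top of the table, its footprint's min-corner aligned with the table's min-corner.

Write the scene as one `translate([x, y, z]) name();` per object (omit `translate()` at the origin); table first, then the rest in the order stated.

table();
translate([0, 0, 778]) stool();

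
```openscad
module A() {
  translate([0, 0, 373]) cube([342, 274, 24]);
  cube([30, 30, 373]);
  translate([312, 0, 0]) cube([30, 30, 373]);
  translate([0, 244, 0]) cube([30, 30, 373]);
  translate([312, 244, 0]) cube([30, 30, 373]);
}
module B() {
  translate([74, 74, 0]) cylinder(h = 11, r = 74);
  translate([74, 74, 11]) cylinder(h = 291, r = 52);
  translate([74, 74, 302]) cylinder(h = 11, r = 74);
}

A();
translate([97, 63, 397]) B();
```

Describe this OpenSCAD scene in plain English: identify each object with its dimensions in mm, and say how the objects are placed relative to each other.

A is a four-legged stool. The seat is 342×274 mm, 24 mm thick, top at z = 397 mm. It stands on four square legs, each 30×30 mm in cross-section, from z = 0 to the seat underside, each flush with a corner of the seat.

B is a spool: two coaxial disc flanges of radius 74 mm and thickness 11 mm, joined by a core cylinder of radius 52 mm and height 291 mm. The lower flange rests on z = 0 and the three cylinders share a vertical axis.

The spool is on top of the stool, centred.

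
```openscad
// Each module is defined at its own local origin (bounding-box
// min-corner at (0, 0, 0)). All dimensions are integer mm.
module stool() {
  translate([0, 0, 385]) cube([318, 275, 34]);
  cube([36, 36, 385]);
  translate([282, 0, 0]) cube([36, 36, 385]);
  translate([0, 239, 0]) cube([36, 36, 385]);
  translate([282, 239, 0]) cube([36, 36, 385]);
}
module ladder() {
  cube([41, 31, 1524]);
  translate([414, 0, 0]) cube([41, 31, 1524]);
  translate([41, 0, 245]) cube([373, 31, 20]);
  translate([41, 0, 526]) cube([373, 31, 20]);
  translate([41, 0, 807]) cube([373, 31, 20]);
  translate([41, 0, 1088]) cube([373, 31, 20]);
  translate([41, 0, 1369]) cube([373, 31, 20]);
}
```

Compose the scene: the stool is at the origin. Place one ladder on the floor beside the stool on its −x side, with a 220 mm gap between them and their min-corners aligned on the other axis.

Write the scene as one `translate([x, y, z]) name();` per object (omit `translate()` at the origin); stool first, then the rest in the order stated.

stool();
translate([-675, 0, 0]) ladder();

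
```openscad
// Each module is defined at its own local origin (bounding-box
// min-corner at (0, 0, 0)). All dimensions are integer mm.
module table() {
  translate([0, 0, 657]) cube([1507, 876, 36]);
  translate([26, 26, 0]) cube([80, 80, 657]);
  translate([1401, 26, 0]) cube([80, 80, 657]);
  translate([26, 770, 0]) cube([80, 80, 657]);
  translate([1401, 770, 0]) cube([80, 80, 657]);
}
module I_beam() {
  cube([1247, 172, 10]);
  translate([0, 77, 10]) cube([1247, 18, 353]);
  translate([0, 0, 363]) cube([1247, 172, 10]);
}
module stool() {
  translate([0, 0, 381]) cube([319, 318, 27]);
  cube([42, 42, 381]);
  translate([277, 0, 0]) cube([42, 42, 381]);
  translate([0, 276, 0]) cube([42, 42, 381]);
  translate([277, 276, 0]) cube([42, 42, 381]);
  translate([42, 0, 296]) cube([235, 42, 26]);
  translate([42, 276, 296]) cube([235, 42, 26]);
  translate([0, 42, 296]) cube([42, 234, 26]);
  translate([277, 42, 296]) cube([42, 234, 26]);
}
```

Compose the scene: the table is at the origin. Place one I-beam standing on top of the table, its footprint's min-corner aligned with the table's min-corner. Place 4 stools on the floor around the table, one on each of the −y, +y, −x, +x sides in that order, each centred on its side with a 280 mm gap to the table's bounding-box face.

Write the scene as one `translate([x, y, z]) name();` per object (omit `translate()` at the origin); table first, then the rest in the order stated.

table();
translate([0, 0, 693]) I_beam();
translate([594, -598, 0]) stool();
translate([594, 1156, 0]) stool();
translate([-599, 279, 0]) stool();
translate([1787, 279, 0]) stool();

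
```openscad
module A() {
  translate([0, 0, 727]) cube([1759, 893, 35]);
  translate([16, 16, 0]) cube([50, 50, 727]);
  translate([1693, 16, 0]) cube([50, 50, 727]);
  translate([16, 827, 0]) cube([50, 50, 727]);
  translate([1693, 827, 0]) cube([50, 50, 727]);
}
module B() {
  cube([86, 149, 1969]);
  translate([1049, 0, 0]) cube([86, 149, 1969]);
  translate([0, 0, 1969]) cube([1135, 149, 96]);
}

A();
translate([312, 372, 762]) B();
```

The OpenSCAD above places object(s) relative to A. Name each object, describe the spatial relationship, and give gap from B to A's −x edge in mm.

The door frame's min-x is at 312; the table's min-x is 0; gap = 312 mm.

A is a table. B is a door frame. The door frame is on top of the table, centred. The gap from the door frame to the table's −x edge is 312 mm.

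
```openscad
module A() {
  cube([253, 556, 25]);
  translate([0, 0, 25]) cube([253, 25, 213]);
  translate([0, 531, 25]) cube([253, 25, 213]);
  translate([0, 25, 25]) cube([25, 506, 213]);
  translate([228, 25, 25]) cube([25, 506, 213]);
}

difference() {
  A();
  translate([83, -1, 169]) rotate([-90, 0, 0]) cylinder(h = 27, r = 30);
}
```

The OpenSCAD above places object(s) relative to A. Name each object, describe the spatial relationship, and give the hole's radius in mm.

The subtracted cylinder has r = 30 mm.

A is an open box. The open box has a circular hole through its front wall. The hole's radius is 30 mm.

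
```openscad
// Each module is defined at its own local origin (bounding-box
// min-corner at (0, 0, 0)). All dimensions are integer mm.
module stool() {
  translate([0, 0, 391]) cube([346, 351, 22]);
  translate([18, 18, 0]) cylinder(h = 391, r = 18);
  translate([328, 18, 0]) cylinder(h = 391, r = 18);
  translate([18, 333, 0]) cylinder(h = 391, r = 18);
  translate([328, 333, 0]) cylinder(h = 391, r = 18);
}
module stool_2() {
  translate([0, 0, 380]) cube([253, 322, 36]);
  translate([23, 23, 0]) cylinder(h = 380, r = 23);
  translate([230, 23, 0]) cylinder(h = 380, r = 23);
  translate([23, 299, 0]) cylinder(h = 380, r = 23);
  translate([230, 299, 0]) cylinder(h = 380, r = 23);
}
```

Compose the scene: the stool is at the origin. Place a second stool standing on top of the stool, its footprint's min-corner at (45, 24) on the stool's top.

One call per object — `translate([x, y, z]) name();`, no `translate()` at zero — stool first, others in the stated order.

stool();
translate([45, 24, 413]) stool_2();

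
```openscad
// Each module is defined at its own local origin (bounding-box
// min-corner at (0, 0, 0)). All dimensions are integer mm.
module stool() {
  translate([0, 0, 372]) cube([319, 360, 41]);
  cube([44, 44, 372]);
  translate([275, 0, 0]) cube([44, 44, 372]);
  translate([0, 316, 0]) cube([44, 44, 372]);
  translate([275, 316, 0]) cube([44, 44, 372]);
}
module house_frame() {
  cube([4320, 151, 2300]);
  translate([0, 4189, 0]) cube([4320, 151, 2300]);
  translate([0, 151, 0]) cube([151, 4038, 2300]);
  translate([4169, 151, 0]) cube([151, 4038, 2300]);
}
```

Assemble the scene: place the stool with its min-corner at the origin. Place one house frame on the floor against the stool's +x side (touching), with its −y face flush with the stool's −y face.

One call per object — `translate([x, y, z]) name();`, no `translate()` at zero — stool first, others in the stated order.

stool();
translate([319, 0, 0]) house_frame();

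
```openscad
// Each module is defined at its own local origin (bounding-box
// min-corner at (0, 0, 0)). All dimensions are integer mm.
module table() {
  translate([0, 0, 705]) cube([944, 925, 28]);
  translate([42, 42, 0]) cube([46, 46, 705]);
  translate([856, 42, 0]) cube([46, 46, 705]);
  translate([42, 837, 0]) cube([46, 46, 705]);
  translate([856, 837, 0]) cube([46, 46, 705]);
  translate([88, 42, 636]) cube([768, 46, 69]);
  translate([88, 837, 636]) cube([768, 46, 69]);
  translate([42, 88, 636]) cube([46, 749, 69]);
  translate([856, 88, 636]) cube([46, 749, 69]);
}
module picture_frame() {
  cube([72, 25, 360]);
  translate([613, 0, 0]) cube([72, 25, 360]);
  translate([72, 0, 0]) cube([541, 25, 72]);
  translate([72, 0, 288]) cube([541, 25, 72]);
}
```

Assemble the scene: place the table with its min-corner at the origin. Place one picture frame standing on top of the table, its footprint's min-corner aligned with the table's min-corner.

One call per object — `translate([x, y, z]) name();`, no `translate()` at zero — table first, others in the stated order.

table();
translate([0, 0, 733]) picture_frame();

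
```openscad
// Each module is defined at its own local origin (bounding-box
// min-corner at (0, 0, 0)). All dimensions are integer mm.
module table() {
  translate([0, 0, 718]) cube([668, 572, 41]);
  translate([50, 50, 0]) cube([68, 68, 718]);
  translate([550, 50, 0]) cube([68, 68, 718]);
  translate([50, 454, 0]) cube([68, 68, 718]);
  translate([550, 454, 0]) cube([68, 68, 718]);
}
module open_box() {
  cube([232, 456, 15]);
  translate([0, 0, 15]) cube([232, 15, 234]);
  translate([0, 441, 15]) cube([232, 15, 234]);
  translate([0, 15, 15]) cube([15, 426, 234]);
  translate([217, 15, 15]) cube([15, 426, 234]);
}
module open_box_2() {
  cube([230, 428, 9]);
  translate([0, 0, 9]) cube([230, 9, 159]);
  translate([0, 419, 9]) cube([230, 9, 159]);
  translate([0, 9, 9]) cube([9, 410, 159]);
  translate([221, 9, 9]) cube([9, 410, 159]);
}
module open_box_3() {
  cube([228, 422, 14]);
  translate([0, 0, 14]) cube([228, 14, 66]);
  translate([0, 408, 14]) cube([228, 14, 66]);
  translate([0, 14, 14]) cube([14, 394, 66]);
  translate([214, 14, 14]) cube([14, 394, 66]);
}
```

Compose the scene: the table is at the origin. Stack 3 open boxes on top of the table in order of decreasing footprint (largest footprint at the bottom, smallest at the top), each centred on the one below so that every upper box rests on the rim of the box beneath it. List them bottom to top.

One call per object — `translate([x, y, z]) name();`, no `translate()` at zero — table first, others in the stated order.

table();
translate([218, 58, 759]) open_box();
translate([219, 72, 1008]) open_box_2();
translate([220, 75, 1176]) open_box_3();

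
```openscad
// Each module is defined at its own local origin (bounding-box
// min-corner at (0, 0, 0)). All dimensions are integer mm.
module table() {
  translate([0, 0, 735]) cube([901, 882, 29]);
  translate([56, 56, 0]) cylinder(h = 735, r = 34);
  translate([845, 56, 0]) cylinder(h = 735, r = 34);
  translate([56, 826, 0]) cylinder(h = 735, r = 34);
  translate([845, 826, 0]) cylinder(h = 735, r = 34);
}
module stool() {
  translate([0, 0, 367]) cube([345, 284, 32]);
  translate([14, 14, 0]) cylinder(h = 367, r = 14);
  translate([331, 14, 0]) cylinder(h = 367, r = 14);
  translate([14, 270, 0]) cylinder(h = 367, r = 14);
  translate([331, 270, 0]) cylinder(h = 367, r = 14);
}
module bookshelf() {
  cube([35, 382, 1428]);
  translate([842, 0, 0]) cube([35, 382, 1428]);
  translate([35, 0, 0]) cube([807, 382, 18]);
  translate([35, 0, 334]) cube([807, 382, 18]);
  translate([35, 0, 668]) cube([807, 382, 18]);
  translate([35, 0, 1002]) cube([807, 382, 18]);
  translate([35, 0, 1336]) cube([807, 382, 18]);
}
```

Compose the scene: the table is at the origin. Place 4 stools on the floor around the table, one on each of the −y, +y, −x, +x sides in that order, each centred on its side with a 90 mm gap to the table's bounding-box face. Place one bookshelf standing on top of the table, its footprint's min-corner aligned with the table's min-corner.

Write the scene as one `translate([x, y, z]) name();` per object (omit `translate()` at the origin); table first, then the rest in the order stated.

table();
translate([278, -374, 0]) stool();
translate([278, 972, 0]) stool();
translate([-435, 299, 0]) stool();
translate([991, 299, 0]) stool();
translate([0, 0, 764]) bookshelf();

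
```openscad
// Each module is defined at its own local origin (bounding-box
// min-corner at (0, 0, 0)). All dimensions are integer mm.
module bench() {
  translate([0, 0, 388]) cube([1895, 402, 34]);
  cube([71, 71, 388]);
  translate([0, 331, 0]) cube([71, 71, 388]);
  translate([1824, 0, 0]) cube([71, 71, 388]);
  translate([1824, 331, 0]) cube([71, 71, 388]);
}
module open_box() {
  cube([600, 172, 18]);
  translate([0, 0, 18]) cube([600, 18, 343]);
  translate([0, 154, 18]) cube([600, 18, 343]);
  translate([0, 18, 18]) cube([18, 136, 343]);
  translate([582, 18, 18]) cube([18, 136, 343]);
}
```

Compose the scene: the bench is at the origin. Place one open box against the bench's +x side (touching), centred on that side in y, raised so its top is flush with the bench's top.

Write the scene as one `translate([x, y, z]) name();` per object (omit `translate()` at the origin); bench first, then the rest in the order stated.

bench();
translate([1895, 115, 61]) open_box();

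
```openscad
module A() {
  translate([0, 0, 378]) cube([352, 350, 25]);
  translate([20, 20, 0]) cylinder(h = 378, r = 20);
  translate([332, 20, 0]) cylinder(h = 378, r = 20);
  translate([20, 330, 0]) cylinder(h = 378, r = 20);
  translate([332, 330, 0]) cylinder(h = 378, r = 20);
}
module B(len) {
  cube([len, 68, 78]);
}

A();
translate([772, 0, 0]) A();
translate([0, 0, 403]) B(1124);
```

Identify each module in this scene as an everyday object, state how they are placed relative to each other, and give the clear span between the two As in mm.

A is a stool. B is a beam. A beam spans the tops of two stools. The clear span between the two stools is 420 mm.

Second stool starts at x = 772; first ends at x = 352; clear span = 772 − 352 = 420 mm.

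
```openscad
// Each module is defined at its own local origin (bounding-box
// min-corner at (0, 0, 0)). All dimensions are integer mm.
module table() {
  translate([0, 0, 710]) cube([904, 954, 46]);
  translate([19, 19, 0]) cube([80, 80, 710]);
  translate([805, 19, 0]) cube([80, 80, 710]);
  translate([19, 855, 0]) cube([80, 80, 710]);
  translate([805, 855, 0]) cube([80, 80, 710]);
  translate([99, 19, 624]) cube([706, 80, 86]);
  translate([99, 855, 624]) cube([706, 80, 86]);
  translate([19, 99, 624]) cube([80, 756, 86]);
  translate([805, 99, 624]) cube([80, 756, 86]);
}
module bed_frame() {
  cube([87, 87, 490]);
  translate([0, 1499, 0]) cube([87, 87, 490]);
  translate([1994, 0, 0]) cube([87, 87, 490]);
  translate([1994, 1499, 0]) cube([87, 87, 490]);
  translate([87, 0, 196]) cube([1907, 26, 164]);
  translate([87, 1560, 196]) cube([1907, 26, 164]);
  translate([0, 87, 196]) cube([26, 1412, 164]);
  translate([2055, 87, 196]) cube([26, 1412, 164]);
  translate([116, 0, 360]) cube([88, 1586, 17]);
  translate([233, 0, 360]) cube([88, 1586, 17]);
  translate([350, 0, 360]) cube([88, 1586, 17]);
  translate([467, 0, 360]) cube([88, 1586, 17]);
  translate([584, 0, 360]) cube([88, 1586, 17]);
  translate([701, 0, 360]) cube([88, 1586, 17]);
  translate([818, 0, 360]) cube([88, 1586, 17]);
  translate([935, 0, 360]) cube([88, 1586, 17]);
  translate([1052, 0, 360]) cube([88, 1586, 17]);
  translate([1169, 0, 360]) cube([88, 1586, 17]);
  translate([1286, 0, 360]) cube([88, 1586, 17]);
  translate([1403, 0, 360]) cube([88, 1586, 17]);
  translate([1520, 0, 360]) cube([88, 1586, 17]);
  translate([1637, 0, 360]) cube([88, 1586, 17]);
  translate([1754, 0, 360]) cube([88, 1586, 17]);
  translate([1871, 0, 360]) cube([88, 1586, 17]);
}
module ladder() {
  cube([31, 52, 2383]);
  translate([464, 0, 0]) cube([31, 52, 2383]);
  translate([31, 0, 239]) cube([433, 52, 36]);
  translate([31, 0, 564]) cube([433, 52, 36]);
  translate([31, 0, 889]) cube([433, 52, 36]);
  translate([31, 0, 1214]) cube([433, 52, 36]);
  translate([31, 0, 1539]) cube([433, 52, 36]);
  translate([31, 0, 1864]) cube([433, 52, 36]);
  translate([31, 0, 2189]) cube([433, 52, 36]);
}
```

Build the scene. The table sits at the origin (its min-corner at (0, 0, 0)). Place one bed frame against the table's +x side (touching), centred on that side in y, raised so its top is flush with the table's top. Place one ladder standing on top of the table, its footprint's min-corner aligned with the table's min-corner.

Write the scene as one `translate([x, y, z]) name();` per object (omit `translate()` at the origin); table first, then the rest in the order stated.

table();
translate([904, -316, 266]) bed_frame();
translate([0, 0, 756]) ladder();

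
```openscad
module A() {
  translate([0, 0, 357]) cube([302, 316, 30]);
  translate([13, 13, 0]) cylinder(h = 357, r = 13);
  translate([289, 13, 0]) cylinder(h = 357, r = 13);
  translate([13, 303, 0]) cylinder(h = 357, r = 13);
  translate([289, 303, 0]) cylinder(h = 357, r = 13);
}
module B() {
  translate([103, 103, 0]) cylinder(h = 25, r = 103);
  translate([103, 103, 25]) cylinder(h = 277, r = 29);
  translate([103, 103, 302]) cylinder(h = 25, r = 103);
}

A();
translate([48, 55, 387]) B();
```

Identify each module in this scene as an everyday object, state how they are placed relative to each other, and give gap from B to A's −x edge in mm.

The spool's min-x is at 48; the stool's min-x is 0; gap = 48 mm.

A is a stool. B is a spool. The spool is on top of the stool, centred. The gap from the spool to the stool's −x edge is 48 mm.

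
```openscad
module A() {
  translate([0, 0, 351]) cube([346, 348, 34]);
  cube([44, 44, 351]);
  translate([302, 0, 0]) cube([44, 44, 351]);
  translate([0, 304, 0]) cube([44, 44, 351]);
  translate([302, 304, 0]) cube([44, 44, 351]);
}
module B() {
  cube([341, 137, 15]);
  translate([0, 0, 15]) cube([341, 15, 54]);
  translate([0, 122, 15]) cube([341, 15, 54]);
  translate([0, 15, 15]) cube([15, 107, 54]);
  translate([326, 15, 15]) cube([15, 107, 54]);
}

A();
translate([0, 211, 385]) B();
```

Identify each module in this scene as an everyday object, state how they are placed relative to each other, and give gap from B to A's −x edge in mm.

The open box's min-x is at 0; the stool's min-x is 0; gap = 0 mm.

A is a stool. B is an open box. The open box is on top of the stool. The gap from the open box to the stool's −x edge is 0 mm.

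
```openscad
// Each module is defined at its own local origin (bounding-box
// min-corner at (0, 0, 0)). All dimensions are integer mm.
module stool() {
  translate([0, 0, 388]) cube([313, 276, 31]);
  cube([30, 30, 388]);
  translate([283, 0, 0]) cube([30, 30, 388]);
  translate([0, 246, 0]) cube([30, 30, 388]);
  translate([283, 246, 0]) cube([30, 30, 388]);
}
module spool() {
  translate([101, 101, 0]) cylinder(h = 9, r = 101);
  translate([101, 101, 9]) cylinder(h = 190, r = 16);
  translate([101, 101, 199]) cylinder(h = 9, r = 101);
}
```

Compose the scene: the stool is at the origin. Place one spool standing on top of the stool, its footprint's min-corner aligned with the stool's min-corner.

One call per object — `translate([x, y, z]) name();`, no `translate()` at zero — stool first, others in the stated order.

stool();
translate([0, 0, 419]) spool();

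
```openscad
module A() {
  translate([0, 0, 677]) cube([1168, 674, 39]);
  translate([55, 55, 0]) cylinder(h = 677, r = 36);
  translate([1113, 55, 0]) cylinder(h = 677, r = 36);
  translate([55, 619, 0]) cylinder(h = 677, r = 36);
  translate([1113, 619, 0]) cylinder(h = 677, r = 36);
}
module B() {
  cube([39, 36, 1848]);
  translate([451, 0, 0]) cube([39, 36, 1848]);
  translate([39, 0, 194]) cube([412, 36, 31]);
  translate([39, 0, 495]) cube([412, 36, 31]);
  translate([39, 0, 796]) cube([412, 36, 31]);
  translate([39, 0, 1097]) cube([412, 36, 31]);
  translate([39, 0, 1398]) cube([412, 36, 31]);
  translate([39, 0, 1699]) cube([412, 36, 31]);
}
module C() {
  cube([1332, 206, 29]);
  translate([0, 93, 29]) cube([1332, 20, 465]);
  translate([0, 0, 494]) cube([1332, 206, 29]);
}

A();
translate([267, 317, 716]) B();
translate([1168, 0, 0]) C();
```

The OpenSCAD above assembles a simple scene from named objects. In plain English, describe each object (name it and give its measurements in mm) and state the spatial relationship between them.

A is a table: top 1168 mm (x) × 674 mm (y), 39 mm thick, upper face at z = 716 mm, on four round legs of 72 mm diameter, each leg's bounding box inset 19 mm from the nearest pair of top edges, running from z = 0 to the bottom of the top.

B is a straight ladder. Two 39×36 mm vertical rails, 1848 mm tall, stand 490 mm apart (outside-to-outside) with their front faces coplanar on the −y side. 6 rungs, each 36 mm deep and 31 mm tall, span between the inner faces of the rails, front faces flush with the rails. The lowest rung's underside is at z = 194 mm and rungs are spaced 301 mm apart (underside to underside).

C is an I-beam lying along x, 1332 mm long. Overall section height 523 mm. Two flanges 206 mm wide (y) and 29 mm thick, one on the floor and one at the top; a web 20 mm thick runs between them, centred on the flange width.

The ladder is on top of the table. The I-beam is against the table's +x side, with their −y faces flush.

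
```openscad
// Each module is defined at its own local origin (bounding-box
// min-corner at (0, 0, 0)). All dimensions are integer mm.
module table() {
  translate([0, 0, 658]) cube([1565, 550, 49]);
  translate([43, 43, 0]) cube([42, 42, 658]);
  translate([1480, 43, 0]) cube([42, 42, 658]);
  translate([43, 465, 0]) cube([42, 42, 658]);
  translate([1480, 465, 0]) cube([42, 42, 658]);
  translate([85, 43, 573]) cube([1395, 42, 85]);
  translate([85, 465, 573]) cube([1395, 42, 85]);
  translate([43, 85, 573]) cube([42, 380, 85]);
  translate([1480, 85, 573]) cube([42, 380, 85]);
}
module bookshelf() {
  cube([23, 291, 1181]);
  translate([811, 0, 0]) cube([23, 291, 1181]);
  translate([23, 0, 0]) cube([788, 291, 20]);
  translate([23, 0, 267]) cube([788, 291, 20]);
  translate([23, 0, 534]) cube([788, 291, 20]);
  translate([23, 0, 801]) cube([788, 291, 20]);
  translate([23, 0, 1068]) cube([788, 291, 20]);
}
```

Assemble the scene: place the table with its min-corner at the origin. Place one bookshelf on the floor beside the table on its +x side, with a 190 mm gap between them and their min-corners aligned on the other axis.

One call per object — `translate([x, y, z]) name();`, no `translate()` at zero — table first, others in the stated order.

table();
translate([1755, 0, 0]) bookshelf();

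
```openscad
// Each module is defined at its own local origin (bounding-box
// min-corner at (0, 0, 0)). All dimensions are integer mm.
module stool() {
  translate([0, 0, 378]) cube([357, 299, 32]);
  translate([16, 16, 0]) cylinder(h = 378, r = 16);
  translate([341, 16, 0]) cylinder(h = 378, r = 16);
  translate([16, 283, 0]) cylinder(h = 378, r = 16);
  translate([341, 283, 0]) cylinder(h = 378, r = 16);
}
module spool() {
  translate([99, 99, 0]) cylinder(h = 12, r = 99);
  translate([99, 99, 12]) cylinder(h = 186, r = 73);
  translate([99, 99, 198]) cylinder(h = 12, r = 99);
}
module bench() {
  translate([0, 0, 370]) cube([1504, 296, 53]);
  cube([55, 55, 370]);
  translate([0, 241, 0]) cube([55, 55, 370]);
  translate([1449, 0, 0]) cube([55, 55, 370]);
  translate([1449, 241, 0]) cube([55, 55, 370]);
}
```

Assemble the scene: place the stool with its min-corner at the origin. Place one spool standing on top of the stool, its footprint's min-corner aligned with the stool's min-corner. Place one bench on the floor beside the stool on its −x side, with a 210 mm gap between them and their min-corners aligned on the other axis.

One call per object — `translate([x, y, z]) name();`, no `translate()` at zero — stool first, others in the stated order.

stool();
translate([0, 0, 410]) spool();
translate([-1714, 0, 0]) bench();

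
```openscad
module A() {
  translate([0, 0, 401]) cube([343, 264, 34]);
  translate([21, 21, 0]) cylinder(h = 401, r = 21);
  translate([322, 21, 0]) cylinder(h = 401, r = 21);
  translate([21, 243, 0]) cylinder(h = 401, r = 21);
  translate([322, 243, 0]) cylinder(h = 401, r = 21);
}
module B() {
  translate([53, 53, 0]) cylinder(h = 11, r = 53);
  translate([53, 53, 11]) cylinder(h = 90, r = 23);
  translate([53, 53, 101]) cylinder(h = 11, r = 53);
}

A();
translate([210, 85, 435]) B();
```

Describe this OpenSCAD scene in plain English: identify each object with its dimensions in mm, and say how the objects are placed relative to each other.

A is a four-legged stool. The seat is 343×264 mm, 34 mm thick, top at z = 435 mm. It stands on four round legs, each 42 mm in diameter, from z = 0 to the seat underside, each leg's axis is inset half a diameter from the nearest pair of seat edges (so the leg's bounding box is flush with the corner).

B is a spool: two coaxial disc flanges of radius 53 mm and thickness 11 mm, joined by a core cylinder of radius 23 mm and height 90 mm. The lower flange rests on z = 0 and the three cylinders share a vertical axis.

The spool is on top of the stool.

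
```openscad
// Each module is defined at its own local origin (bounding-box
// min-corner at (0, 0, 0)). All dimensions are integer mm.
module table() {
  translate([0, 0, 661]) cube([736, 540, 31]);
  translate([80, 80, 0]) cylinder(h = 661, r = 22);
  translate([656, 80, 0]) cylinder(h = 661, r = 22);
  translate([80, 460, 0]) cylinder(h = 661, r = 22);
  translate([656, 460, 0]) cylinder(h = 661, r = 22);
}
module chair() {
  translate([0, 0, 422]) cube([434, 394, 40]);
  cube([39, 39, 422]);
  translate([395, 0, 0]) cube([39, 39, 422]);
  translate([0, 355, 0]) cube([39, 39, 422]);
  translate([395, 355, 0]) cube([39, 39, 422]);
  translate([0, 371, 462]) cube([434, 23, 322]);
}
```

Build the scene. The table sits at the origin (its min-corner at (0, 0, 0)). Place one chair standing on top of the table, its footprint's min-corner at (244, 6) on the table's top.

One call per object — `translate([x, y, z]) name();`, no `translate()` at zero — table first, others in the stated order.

table();
translate([244, 6, 692]) chair();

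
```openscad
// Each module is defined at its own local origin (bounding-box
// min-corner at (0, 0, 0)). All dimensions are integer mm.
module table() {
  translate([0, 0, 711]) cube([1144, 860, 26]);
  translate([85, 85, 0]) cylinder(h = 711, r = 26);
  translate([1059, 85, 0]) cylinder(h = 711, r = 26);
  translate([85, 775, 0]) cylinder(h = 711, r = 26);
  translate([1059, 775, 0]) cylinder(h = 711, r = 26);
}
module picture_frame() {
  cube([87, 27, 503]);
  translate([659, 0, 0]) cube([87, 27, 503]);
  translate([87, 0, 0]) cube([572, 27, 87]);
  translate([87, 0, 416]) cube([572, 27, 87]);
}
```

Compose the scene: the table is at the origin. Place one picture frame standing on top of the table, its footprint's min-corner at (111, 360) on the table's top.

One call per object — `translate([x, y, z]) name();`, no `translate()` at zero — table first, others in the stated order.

table();
translate([111, 360, 737]) picture_frame();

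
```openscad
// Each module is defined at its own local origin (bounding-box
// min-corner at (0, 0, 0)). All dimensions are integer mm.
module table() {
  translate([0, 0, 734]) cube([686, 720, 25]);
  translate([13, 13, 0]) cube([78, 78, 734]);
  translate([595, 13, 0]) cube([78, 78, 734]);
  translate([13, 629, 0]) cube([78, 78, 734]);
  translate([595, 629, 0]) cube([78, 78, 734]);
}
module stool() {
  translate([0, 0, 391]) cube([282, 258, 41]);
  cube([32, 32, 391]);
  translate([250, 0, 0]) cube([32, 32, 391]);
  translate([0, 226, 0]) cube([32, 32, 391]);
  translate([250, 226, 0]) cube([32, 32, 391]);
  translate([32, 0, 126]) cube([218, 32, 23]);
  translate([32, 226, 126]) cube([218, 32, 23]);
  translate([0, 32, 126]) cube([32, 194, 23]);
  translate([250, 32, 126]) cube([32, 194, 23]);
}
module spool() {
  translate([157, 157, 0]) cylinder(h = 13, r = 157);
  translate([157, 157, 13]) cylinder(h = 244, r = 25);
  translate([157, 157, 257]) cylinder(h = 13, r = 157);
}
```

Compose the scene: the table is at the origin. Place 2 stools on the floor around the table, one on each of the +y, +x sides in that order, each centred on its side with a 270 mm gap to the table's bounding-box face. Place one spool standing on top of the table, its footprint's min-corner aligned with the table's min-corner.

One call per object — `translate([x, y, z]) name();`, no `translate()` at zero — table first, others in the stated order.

table();
translate([202, 990, 0]) stool();
translate([956, 231, 0]) stool();
translate([0, 0, 759]) spool();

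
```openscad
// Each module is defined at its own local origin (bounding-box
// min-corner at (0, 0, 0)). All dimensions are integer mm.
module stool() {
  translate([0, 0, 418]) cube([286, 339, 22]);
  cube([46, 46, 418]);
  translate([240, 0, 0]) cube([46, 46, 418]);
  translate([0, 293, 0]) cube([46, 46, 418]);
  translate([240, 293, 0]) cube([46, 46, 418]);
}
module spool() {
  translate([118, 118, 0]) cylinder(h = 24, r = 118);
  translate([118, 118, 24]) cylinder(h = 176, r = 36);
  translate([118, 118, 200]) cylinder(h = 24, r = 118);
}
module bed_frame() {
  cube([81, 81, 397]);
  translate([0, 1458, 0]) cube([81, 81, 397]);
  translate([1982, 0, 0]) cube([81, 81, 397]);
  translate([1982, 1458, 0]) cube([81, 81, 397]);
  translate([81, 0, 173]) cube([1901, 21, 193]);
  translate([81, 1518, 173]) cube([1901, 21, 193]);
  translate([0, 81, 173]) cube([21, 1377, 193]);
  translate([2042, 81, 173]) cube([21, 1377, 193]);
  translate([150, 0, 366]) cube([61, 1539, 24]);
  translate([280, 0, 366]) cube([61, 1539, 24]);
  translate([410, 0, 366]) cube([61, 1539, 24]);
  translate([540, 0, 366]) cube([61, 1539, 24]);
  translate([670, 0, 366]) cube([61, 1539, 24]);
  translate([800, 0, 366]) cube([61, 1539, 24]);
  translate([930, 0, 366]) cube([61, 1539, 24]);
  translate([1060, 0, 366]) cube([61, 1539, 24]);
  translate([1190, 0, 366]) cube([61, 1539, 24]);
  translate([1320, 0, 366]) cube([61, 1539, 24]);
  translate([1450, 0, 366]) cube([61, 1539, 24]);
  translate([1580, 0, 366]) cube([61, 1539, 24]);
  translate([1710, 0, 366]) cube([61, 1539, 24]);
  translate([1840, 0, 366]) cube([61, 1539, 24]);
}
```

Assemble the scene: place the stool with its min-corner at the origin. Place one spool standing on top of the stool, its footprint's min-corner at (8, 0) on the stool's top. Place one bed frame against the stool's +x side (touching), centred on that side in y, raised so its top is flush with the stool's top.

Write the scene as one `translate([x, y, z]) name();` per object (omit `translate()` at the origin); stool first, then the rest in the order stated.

stool();
translate([8, 0, 440]) spool();
translate([286, -600, 43]) bed_frame();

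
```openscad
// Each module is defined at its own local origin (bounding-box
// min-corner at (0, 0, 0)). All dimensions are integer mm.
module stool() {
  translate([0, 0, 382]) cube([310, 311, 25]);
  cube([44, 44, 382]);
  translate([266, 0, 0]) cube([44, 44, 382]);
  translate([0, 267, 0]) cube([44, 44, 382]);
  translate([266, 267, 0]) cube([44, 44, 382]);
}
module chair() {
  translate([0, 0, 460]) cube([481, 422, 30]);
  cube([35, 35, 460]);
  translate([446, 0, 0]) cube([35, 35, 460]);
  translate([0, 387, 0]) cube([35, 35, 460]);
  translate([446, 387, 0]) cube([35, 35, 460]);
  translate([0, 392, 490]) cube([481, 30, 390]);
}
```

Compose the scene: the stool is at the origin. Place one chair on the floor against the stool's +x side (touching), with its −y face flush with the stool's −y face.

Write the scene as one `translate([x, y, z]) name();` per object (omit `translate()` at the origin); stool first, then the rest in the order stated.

stool();
translate([310, 0, 0]) chair();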